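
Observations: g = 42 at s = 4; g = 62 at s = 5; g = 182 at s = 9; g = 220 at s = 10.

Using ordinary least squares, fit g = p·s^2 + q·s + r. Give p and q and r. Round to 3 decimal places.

With design matrix A, AᵀA = [[17442, 1918, 222]; [1918, 222, 28]; [222, 28, 4]] and Aᵀg = [38964, 4316, 506]ᵀ.
Inverting the 3×3 Gram matrix, [p, q, r]ᵀ = [9/5, 297/65, -70/13]ᵀ.

p = 1.800, q = 4.569, r = -5.385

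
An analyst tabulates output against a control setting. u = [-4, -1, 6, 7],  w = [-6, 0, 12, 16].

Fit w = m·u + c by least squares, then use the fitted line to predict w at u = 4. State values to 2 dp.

ŵ = 9.31

Setting ∂/∂m … = 0 gives: 102·m + 8·c = 208;  8·m + 4·c = 22.
(Σu·u = 102, Σu = 8, Σ1 = 4, Σu·w = 208, Σw = 22.)
Determinant 102·4 − 8² = 344.
m = (208·4 − 8·22)/344 = 82/43; c = (102·22 − 8·208)/344 = 145/86.
At u = 4: ŵ = (82/43)·(4) + (145/86)·(1) = 801/86.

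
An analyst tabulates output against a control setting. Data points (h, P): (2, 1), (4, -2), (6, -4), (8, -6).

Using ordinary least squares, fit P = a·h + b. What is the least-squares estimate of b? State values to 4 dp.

b = 3.0000

Setting ∂/∂a … = 0 gives: 120·a + 20·b = -78;  20·a + 4·b = -11.
det = 120·4 − 20² = 80.
a = ((-78)·4 − 20·(-11))/80 = -23/20; b = (120·(-11) − 20·(-78))/80 = 3.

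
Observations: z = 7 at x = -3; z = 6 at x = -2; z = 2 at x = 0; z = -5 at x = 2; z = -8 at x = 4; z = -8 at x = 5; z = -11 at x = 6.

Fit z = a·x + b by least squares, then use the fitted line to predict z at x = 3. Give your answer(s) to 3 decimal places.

ẑ = -5.088

Compute the Gram sums: Σx·x = 94, Σx = 12, Σ1 = 7.
Right-hand side: Σx·z = -181, Σz = -17.
Normal equations: [[94, 12]; [12, 7]]·[a, b]ᵀ = [-181, -17]ᵀ.
Eliminating b: 7·(row 1) − 12·(row 2) gives 514·a = 7·(-181) − 12·(-17) = -1063, so a = -1063/514.
Then b = ((-17) − 12·(-1063/514))/7 = 287/257.
At x = 3: ẑ = (-1063/514)·(3) + (287/257)·(1) = -2615/514.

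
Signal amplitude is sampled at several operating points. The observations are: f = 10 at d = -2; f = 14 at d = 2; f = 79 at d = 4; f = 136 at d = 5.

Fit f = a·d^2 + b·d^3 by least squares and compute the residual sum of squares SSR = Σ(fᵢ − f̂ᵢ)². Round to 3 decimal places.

Compute the Gram sums: Σd^2·d^2 = 913, Σd^2·d^3 = 4149, Σd^3·d^3 = 19849.
For Xᵀf: Σd^2·f = 4760, Σd^3·f = 22088.
Normal equations: [[913, 4149]; [4149, 19849]]·[a, b]ᵀ = [4760, 22088]ᵀ.
Determinant 913·19849 − 4149² = 907936.
a = (4760·19849 − 4149·22088)/907936 = 177383/56746; b = (913·22088 − 4149·4760)/907936 = 26069/56746.
Residuals: 33240/28373, -61820/28373, -11805/28373, 12128/28373; SSR = 183733/28373.

SSR = 6.476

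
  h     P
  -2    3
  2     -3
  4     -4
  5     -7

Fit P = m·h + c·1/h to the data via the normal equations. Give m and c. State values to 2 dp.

m = -1.21, c = -0.93

XᵀX·[m, c]ᵀ = XᵀP reads: 49·m + 4·c = -63;  4·m + (241/400)·c = -27/5.
(Σh·h = 49, Σh·1/h = 4, Σ1/h·1/h = 241/400, Σh·P = -63, Σ1/h·P = -27/5.)
Determinant 49·(241/400) − 4² = 5409/400.
m = ((-63)·(241/400) − 4·(-27/5))/(5409/400) = -727/601; c = (49·(-27/5) − 4·(-63))/(5409/400) = -560/601.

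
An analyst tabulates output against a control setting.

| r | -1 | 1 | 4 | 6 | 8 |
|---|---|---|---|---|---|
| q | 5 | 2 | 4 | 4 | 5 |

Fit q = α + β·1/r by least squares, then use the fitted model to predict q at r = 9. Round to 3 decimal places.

q̂ = 3.996

Entries of MᵀM: Σ1 = 5, Σ1/r = 13/24, Σ1/r·1/r = 1213/576.
Right-hand side: Σq = 20, Σ1/r·q = -17/24.
Normal equations: [[5, 13/24]; [13/24, 1213/576]]·[α, β]ᵀ = [20, -17/24]ᵀ.
Δ = 5·(1213/576) − (13/24)² = 737/72.
α = (20·(1213/576) − (13/24)·(-17/24))/(737/72) = 24481/5896; β = (5·(-17/24) − (13/24)·20)/(737/72) = -1035/737.
At r = 9: q̂ = (24481/5896)·(1) + (-1035/737)·(1/9) = 23561/5896.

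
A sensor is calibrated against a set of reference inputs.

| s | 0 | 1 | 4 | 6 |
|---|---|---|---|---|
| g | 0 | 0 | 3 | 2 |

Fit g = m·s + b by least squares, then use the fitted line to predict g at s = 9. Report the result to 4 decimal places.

Entries of XᵀX: Σs·s = 53, Σs = 11, Σ1 = 4.
Right-hand side: Σs·g = 24, Σg = 5.
So XᵀX·[m, b]ᵀ = Xᵀg: [[53, 11]; [11, 4]]·[m, b]ᵀ = [24, 5]ᵀ.
Δ = 53·4 − 11² = 91.
m = (24·4 − 11·5)/91 = 41/91; b = (53·5 − 11·24)/91 = 1/91.
At s = 9: ĝ = (41/91)·(9) + (1/91)·(1) = 370/91.

ĝ = 4.0659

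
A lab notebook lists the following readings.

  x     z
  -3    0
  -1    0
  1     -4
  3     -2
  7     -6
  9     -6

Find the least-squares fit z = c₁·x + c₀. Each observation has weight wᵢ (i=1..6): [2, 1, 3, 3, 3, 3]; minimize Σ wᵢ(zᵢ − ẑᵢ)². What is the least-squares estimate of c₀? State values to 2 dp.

c₀ = -1.81

The normal system AᵀWA·[c₁, c₀]ᵀ = AᵀWz is [[439, 53]; [53, 15]]·[c₁, c₀]ᵀ = [-318, -54]ᵀ.
det = 439·15 − 53² = 3776.
c₁ = ((-318)·15 − 53·(-54))/3776 = -477/944; c₀ = (439·(-54) − 53·(-318))/3776 = -1713/944.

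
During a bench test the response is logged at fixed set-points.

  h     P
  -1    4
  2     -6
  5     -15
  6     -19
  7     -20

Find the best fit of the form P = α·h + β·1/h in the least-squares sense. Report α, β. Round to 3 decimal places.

The normal equations are: 115·α + 5·β = -345;  5·α + (29507/22050)·β = -673/42.
(Σh·h = 115, Σh·1/h = 5, Σ1/h·1/h = 29507/22050, Σh·P = -345, Σ1/h·P = -673/42.)
det = 115·(29507/22050) − 5² = 568411/4410.
α = ((-345)·(29507/22050) − 5·(-673/42))/(568411/4410) = -1682658/568411; β = (115·(-673/42) − 5·(-345))/(568411/4410) = -519225/568411.

α = -2.960, β = -0.913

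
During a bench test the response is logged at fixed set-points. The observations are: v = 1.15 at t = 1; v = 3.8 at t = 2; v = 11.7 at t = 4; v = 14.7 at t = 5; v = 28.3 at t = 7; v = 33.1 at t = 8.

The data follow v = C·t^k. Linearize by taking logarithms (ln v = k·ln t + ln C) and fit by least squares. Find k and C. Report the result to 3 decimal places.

k = 1.611, C = 1.188

With ln vᵢ as the transformed response and ln tᵢ as the regressor:
AᵀA = [[13.1032, 7.7142]; [7.7142, 6]], rhs = [22.4430, 13.4646]ᵀ  (here Σln t = 7.7142, Σ(ln t)² = 13.1032, Σln v = 13.4646, Σln t·ln v = 22.4430).
Δ = 13.1032·6 − (7.7142)² = 19.1098; k = (22.4430·6 − 7.7142·13.4646)/19.1098 = 1.61115, ln C = (13.1032·13.4646 − 7.7142·22.4430)/19.1098 = 0.17263, so C = exp(0.17263) = 1.18843.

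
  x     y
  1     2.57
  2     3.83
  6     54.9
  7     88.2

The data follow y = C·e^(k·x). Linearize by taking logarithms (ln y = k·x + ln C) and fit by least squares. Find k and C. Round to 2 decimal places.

k = 0.61, C = 1.27

Linearized form: ln y = k·x + ln C. From the 4 transformed points,
Sums: Σx = 16.0000, Σ(x)² = 90.0000, Σln y = 10.7719, Σx·ln y = 59.0200.
Normal system: [[90.0000, 16.0000]; [16.0000, 4]]·[k, ln C]ᵀ = [59.0200, 10.7719]ᵀ.
Solving (det = 104.0000): k = 0.61278, ln C = 0.24183, so C = exp(0.24183) = 1.27358.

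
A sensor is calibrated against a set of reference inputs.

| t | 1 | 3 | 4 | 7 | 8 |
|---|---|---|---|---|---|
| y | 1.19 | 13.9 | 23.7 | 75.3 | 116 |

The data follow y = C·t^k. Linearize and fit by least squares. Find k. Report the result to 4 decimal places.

Linearized form: ln y = k·ln t + ln C. From the 5 transformed points,
Σln t = 6.5103, Σ(ln t)² = 11.2394, Σln y = 15.0464, Σln t·ln y = 25.5737.
Equations: 11.2394·k + 6.5103·ln C = 25.5737;  6.5103·k + 5·ln C = 15.0464.
Solving (det = 13.8136): k = 2.16547, ln C = 0.18973.

k = 2.1655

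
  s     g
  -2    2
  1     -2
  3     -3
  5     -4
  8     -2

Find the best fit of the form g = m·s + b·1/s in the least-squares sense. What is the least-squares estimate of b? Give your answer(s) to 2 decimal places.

AᵀA·[m, b]ᵀ = Aᵀg reads: 103·m + 5·b = -51;  5·m + (20401/14400)·b = -101/20.
(Σs·s = 103, Σs·1/s = 5, Σ1/s·1/s = 20401/14400, Σs·g = -51, Σ1/s·g = -101/20.)
Determinant 103·(20401/14400) − 5² = 1741303/14400.
m = ((-51)·(20401/14400) − 5·(-101/20))/(1741303/14400) = -676851/1741303; b = (103·(-101/20) − 5·(-51))/(1741303/14400) = -3818160/1741303.

b = -2.19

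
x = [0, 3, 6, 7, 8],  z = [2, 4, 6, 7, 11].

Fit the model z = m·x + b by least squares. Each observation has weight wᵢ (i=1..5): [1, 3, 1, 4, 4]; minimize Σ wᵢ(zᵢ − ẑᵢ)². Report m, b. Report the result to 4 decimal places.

m = 1.0841, b = 0.8224

Setting ∂/∂m … = 0 gives: 515·m + 75·b = 620;  75·m + 13·b = 92.
Determinant 515·13 − 75² = 1070.
m = (620·13 − 75·92)/1070 = 116/107; b = (515·92 − 75·620)/1070 = 88/107.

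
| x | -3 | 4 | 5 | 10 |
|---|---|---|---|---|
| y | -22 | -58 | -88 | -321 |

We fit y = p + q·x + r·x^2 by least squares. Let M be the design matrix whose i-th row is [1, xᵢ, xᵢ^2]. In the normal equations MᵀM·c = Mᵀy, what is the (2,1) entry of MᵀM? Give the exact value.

16

Row 2 ↔ basis x, column 1 ↔ basis 1, so (MᵀM)_{2,1} = Σᵢ x = (-3)·(1) + (4)·(1) + (5)·(1) + (10)·(1) = 16.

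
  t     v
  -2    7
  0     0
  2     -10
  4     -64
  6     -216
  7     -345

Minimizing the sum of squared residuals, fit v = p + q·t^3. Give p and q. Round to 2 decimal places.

With design matrix X, XᵀX = [[6, 623]; [623, 168529]] and Xᵀv = [-628, -169223]ᵀ.
det = 6·168529 − 623² = 623045.
p = ((-628)·168529 − 623·(-169223))/623045 = -410283/623045; q = (6·(-169223) − 623·(-628))/623045 = -624094/623045.

p = -0.66, q = -1.00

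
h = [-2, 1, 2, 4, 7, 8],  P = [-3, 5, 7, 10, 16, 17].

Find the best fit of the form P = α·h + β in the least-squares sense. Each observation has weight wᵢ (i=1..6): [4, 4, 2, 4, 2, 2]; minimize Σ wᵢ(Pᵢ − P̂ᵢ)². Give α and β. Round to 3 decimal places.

α = 2.000, β = 2.000

Sums needed: Σwᵢ·h·h = 318, Σwᵢ·h = 46, Σwᵢ·1 = 18.
Right-hand side: Σwᵢ·h·P = 728, Σwᵢ·P = 128.
XᵀWX·[α, β]ᵀ = XᵀWP becomes [[318, 46]; [46, 18]]·[α, β]ᵀ = [728, 128]ᵀ.
Eliminating β: 18·(row 1) − 46·(row 2) gives 3608·α = 18·728 − 46·128 = 7216, so α = 2.
Then β = (128 − 46·2)/18 = 2.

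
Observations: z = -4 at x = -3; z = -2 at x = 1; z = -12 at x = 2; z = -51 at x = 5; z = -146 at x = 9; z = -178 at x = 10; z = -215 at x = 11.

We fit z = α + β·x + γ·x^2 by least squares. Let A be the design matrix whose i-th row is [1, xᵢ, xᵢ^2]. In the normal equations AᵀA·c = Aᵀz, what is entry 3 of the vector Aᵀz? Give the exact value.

-57002

Entry 3 ↔ basis x^2, so (Aᵀz)_{3} = Σᵢ (x^2)·zᵢ = (9)·(-4) + (1)·(-2) + (4)·(-12) + (25)·(-51) + (81)·(-146) + (100)·(-178) + (121)·(-215) = -57002.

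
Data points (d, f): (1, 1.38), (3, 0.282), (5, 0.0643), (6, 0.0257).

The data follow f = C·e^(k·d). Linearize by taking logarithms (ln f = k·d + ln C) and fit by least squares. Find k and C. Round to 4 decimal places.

Linearized form: ln f = k·d + ln C. From the 4 transformed points,
Σd = 15.0000, Σ(d)² = 71.0000, Σln f = -7.3492, Σd·ln f = -39.1640.
Equations: 71.0000·k + 15.0000·ln C = -39.1640;  15.0000·k + 4·ln C = -7.3492.
Solving (det = 59.0000): k = -0.78674, ln C = 1.11297, so C = exp(1.11297) = 3.04339.

k = -0.7867, C = 3.0434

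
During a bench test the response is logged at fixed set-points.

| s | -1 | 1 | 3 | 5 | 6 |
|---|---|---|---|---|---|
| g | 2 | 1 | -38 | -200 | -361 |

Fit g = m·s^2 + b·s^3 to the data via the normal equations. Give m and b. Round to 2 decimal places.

m = 1.77, b = -1.96

From the data, Σs^2·s^2 = 2004, Σs^2·s^3 = 11144, Σs^3·s^3 = 63012.
Right-hand side: Σs^2·g = -18335, Σs^3·g = -104003.
Eliminating b: 63012·(row 1) − 11144·(row 2) gives 2087312·m = 63012·(-18335) − 11144·(-104003) = 3684412, so m = 921103/521828.
Then b = ((-104003) − 11144·(921103/521828))/63012 = -1024193/521828.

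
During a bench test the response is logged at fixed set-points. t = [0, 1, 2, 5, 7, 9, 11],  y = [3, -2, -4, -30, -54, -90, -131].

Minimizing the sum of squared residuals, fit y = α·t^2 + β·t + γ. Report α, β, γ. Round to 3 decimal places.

From the data, Σt^2·t^2 = 24245, Σt^2·t = 2537, Σt^2 = 281, Σt·t = 281, Σt = 35, Σ1 = 7.
Right-hand side: Σt^2·y = -26555, Σt·y = -2789, Σy = -308.
Row-reducing yields α = -105441/108326, β = -150377/108326, γ = 109122/54163.

α = -0.973, β = -1.388, γ = 2.015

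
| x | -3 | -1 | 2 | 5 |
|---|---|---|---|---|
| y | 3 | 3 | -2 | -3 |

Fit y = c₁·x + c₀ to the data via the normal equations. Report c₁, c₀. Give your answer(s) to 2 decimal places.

The normal equations are: 39·c₁ + 3·c₀ = -31;  3·c₁ + 4·c₀ = 1.
(Σx·x = 39, Σx = 3, Σ1 = 4, Σx·y = -31, Σy = 1.)
det = 39·4 − 3² = 147.
c₁ = ((-31)·4 − 3·1)/147 = -127/147; c₀ = (39·1 − 3·(-31))/147 = 44/49.

c₁ = -0.86, c₀ = 0.90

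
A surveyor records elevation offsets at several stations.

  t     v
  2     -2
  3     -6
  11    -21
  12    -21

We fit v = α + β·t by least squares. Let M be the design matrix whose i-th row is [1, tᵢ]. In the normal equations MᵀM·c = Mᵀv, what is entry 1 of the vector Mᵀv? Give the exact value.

Entry 1 ↔ basis 1, so (Mᵀv)_{1} = Σᵢ vᵢ = (1)·(-2) + (1)·(-6) + (1)·(-21) + (1)·(-21) = -50.

-50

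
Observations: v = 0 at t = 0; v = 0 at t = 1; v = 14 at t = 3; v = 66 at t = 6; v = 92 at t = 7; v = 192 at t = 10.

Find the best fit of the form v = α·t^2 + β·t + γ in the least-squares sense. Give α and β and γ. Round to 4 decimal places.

Normal-equation sums: Σt^2·t^2 = 13779, Σt^2·t = 1587, Σt^2 = 195, Σt·t = 195, Σt = 27, Σ1 = 6.
Moment sums: Σt^2·v = 26210, Σt·v = 3002, Σv = 364.
Normal equations: [[13779, 1587, 195]; [1587, 195, 27]; [195, 27, 6]]·[α, β, γ]ᵀ = [26210, 3002, 364]ᵀ.
Solving the 3×3 system (Gaussian elimination) gives α = 2477/1210, β = -397/330, γ = -818/1815.

α = 2.0471, β = -1.2030, γ = -0.4507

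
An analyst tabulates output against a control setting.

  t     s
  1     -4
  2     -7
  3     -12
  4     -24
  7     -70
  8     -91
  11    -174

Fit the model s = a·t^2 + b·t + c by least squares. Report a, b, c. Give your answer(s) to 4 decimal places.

a = -1.5080, b = 1.0456, c = -3.0746

Setting ∂/∂a … = 0 gives: 21492·a + 2286·b + 264·c = -30832;  2286·a + 264·b + 36·c = -3282;  264·a + 36·b + 7·c = -382.
(Σt^2·t^2 = 21492, Σt^2·t = 2286, Σt^2 = 264, Σt·t = 264, Σt = 36, Σ1 = 7, Σt^2·s = -30832, Σt·s = -3282, Σs = -382.)
Solving the 3×3 system (Gaussian elimination) gives a = -42169/27963, b = 9746/9321, c = -28658/9321.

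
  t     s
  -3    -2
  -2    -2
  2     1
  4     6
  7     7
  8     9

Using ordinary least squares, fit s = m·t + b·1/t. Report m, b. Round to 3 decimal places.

Entries of XᵀX: Σt·t = 146, Σt·1/t = 6, Σ1/t·1/t = 20029/28224.
Moment sums: Σt·s = 157, Σ1/t·s = 139/24.
Eliminating b: (20029/28224)·(row 1) − 6·(row 2) gives (954085/14112)·m = (20029/28224)·157 − 6·(139/24) = 2163769/28224, so m = 2163769/1908170.
Then b = ((139/24) − 6·(2163769/1908170))/(20029/28224) = -1360632/954085.

m = 1.134, b = -1.426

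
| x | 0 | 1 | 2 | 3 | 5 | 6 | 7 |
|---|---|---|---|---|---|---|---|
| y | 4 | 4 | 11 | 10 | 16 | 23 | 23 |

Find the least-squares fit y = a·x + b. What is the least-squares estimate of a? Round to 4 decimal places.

a = 2.9486

Normal-equation sums: Σx·x = 124, Σx = 24, Σ1 = 7.
And Σx·y = 435, Σy = 91.
AᵀA·[a, b]ᵀ = Aᵀy becomes [[124, 24]; [24, 7]]·[a, b]ᵀ = [435, 91]ᵀ.
Determinant 124·7 − 24² = 292.
a = (435·7 − 24·91)/292 = 861/292; b = (124·91 − 24·435)/292 = 211/73.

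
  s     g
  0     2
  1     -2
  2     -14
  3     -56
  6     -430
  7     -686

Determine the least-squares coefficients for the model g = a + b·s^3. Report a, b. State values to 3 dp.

Compute the Gram sums: Σ1 = 6, Σs^3 = 595, Σs^3·s^3 = 165099.
For Mᵀg: Σg = -1186, Σs^3·g = -329804.
Δ = 6·165099 − 595² = 636569.
a = ((-1186)·165099 − 595·(-329804))/636569 = 425966/636569; b = (6·(-329804) − 595·(-1186))/636569 = -1273154/636569.

a = 0.669, b = -2.000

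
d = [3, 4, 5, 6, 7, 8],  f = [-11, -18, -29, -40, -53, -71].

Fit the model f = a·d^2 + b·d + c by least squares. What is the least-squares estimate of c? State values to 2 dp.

From the data, Σd^2·d^2 = 8755, Σd^2·d = 1287, Σd^2 = 199, Σd·d = 199, Σd = 33, Σ1 = 6.
Moment sums: Σd^2·f = -9693, Σd·f = -1429, Σf = -222.
Row-reducing yields a = -9/8, b = 137/280, c = -333/140.

c = -2.38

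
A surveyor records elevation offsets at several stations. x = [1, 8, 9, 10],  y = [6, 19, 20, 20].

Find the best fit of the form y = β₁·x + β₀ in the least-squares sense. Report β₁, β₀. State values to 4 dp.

With design matrix A, AᵀA = [[246, 28]; [28, 4]] and Aᵀy = [538, 65]ᵀ.
Eliminating β₀: 4·(row 1) − 28·(row 2) gives 200·β₁ = 4·538 − 28·65 = 332, so β₁ = 83/50.
Then β₀ = (65 − 28·(83/50))/4 = 463/100.

β₁ = 1.6600, β₀ = 4.6300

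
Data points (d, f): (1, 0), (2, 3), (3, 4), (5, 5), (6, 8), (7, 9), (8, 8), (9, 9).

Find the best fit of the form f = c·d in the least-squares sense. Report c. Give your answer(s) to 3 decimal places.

c = 1.112

Normal-equation sums: Σd·d = 269.
For Mᵀf: Σd·f = 299.
Normal equations: [[269]]·[c]ᵀ = [299]ᵀ.
Hence c = 299 / 269 ≈ 1.11152.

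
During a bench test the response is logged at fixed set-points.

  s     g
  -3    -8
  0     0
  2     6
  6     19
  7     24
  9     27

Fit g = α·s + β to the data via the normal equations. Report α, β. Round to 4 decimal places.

α = 3.0616, β = 0.6177

Sums needed: Σs·s = 179, Σs = 21, Σ1 = 6.
For Xᵀg: Σs·g = 561, Σg = 68.
Determinant 179·6 − 21² = 633.
α = (561·6 − 21·68)/633 = 646/211; β = (179·68 − 21·561)/633 = 391/633.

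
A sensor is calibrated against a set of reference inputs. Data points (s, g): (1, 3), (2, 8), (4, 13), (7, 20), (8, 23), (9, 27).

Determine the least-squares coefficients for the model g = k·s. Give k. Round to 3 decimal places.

k = 2.967

Normal-equation sums: Σs·s = 215.
Right-hand side: Σs·g = 638.
XᵀX·[k]ᵀ = Xᵀg becomes [[215]]·[k]ᵀ = [638]ᵀ.
k = 638/215 = 2.96744.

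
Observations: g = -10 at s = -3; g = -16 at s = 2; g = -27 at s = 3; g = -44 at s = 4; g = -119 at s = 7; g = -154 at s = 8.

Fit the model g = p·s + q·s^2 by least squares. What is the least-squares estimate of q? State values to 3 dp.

Compute the Gram sums: Σs·s = 151, Σs·s^2 = 927, Σs^2·s^2 = 6931.
Moment sums: Σs·g = -2324, Σs^2·g = -16788.
Eliminating q: 6931·(row 1) − 927·(row 2) gives 187252·p = 6931·(-2324) − 927·(-16788) = -545168, so p = -10484/3601.
Then q = ((-16788) − 927·(-10484/3601))/6931 = -7320/3601.

q = -2.033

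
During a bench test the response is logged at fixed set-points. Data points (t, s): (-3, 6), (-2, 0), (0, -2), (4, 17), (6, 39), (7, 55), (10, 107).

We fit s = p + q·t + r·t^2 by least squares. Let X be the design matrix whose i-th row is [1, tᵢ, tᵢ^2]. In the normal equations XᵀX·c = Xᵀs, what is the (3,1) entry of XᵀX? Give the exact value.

Row 3 ↔ basis t^2, column 1 ↔ basis 1, so (XᵀX)_{3,1} = Σᵢ t^2 = (9)·(1) + (4)·(1) + (0)·(1) + (16)·(1) + (36)·(1) + (49)·(1) + (100)·(1) = 214.

214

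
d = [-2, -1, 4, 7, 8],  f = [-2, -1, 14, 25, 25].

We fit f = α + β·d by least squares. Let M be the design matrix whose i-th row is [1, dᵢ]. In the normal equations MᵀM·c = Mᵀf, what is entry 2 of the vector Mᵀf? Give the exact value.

Entry 2 ↔ basis d, so (Mᵀf)_{2} = Σᵢ (d)·fᵢ = (-2)·(-2) + (-1)·(-1) + (4)·(14) + (7)·(25) + (8)·(25) = 436.

436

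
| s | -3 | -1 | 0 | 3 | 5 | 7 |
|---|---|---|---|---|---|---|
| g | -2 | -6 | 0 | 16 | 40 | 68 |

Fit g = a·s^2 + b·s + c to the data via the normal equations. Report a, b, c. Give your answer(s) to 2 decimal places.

a = 0.97, b = 3.24, c = -1.62

Normal-equation sums: Σs^2·s^2 = 3189, Σs^2·s = 467, Σs^2 = 93, Σs·s = 93, Σs = 11, Σ1 = 6.
And Σs^2·g = 4452, Σs·g = 736, Σg = 116.
MᵀM·[a, b, c]ᵀ = Mᵀg becomes [[3189, 467, 93]; [467, 93, 11]; [93, 11, 6]]·[a, b, c]ᵀ = [4452, 736, 116]ᵀ.
Inverting the 3×3 Gram matrix, [a, b, c]ᵀ = [57197/59046, 63807/19682, -47968/29523]ᵀ.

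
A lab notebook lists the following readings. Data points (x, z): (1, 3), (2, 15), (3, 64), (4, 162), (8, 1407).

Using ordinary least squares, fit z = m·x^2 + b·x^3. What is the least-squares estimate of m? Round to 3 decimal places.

m = -1.794

With design matrix A, AᵀA = [[4450, 34068]; [34068, 267034]] and Aᵀz = [93279, 732603]ᵀ.
det = 4450·267034 − 34068² = 27672676.
m = (93279·267034 − 34068·732603)/27672676 = -24827259/13836338; b = (4450·732603 − 34068·93279)/27672676 = 41127189/13836338.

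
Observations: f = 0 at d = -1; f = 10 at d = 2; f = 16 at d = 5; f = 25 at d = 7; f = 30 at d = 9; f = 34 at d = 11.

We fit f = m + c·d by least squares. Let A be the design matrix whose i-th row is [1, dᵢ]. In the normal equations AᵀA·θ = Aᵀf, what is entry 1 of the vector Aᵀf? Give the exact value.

Entry 1 ↔ basis 1, so (Aᵀf)_{1} = Σᵢ fᵢ = (1)·(0) + (1)·(10) + (1)·(16) + (1)·(25) + (1)·(30) + (1)·(34) = 115.

115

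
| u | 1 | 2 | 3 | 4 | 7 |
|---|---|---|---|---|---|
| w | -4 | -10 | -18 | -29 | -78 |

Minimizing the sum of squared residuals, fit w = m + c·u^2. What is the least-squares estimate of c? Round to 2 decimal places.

c = -1.52

The normal system AᵀA·[m, c]ᵀ = Aᵀw is [[5, 79]; [79, 2755]]·[m, c]ᵀ = [-139, -4492]ᵀ.
Eliminating c: 2755·(row 1) − 79·(row 2) gives 7534·m = 2755·(-139) − 79·(-4492) = -28077, so m = -28077/7534.
Then c = ((-4492) − 79·(-28077/7534))/2755 = -11479/7534.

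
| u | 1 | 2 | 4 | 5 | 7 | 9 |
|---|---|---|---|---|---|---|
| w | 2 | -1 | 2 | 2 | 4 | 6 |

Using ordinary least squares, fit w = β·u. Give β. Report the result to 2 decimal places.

β = 0.57

The normal system AᵀA·[β]ᵀ = Aᵀw is [[176]]·[β]ᵀ = [100]ᵀ.
β = 100/176 = 0.568182.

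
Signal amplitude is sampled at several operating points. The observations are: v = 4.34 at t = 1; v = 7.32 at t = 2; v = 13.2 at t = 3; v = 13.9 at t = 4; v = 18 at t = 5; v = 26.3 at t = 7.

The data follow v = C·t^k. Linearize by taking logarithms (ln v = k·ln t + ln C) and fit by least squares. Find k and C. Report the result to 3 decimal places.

k = 0.919, C = 4.220

Taking logs, ln v = k·ln t + ln C, so regress ln v on ln t.
AᵀA = [[9.9861, 6.7334]; [6.7334, 6]], rhs = [18.8772, 14.8305]ᵀ  (here Σln t = 6.7334, Σ(ln t)² = 9.9861, Σln v = 14.8305, Σln t·ln v = 18.8772).
Solving (det = 14.5777): k = 0.91943, ln C = 1.43994, so C = exp(1.43994) = 4.22046.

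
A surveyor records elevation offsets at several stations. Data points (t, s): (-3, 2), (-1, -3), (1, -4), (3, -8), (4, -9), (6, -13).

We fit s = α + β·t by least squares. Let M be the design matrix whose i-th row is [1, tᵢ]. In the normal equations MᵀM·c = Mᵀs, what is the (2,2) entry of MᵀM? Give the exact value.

72

Row 2 ↔ basis t, column 2 ↔ basis t, so (MᵀM)_{2,2} = Σᵢ (t)·(t) = (-3)·(-3) + (-1)·(-1) + (1)·(1) + (3)·(3) + (4)·(4) + (6)·(6) = 72.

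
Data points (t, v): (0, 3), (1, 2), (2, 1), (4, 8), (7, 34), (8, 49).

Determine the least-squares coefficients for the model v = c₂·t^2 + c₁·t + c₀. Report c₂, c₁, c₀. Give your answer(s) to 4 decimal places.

c₂ = 1.1320, c₁ = -3.4498, c₀ = 3.5338

Forming AᵀA = [[6770, 928, 134]; [928, 134, 22]; [134, 22, 6]] and Aᵀv = [4936, 666, 97]ᵀ gives AᵀA·[c₂, c₁, c₀]ᵀ = Aᵀv.
Row-reducing yields c₂ = 523/462, c₁ = -7969/2310, c₀ = 2721/770.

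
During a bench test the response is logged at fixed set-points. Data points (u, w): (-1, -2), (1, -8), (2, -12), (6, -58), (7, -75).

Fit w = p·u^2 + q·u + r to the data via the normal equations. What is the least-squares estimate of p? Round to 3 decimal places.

p = -1.116

Entries of MᵀM: Σu^2·u^2 = 3715, Σu^2·u = 567, Σu^2 = 91, Σu·u = 91, Σu = 15, Σ1 = 5.
And Σu^2·w = -5821, Σu·w = -903, Σw = -155.
Solving the 3×3 system (Gaussian elimination) gives p = -11535/10336, q = -24693/10336, r = -2275/646.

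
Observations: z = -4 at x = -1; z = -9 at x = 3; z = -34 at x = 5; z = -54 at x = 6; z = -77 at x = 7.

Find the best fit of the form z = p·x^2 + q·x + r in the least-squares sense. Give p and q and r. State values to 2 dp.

From the data, Σx^2·x^2 = 4404, Σx^2·x = 710, Σx^2 = 120, Σx·x = 120, Σx = 20, Σ1 = 5.
Right-hand side: Σx^2·z = -6652, Σx·z = -1056, Σz = -178.
Normal equations: [[4404, 710, 120]; [710, 120, 20]; [120, 20, 5]]·[p, q, r]ᵀ = [-6652, -1056, -178]ᵀ.
Solving the 3×3 system (Gaussian elimination) gives p = -804/403, q = 5786/2015, r = 1602/2015.

p = -2.00, q = 2.87, r = 0.80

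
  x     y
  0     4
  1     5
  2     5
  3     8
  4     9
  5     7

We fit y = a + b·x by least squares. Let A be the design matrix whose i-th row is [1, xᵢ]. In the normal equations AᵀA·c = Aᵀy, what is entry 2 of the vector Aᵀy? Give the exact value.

110

Entry 2 ↔ basis x, so (Aᵀy)_{2} = Σᵢ (x)·yᵢ = (0)·(4) + (1)·(5) + (2)·(5) + (3)·(8) + (4)·(9) + (5)·(7) = 110.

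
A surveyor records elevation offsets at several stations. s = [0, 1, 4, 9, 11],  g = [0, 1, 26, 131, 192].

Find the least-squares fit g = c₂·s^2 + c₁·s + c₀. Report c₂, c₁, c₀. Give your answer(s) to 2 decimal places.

c₂ = 1.54, c₁ = 0.64, c₀ = -0.64

Setting ∂/∂c₂ … = 0 gives: 21459·c₂ + 2125·c₁ + 219·c₀ = 34260;  2125·c₂ + 219·c₁ + 25·c₀ = 3396;  219·c₂ + 25·c₁ + 5·c₀ = 350.
Inverting the 3×3 Gram matrix, [c₂, c₁, c₀]ᵀ = [52525/34112, 21783/34112, -10835/17056]ᵀ.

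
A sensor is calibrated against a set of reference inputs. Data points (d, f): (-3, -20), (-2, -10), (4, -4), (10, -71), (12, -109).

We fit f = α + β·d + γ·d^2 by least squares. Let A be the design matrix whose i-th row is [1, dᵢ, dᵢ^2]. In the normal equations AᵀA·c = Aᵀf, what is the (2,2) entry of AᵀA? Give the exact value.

273

Row 2 ↔ basis d, column 2 ↔ basis d, so (AᵀA)_{2,2} = Σᵢ (d)·(d) = (-3)·(-3) + (-2)·(-2) + (4)·(4) + (10)·(10) + (12)·(12) = 273.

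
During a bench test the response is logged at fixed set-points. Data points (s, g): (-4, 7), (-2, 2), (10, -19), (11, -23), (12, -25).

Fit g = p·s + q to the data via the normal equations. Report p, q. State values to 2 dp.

Entries of MᵀM: Σs·s = 385, Σs = 27, Σ1 = 5.
Moment sums: Σs·g = -775, Σg = -58.
Normal equations: [[385, 27]; [27, 5]]·[p, q]ᵀ = [-775, -58]ᵀ.
det = 385·5 − 27² = 1196.
p = ((-775)·5 − 27·(-58))/1196 = -2309/1196; q = (385·(-58) − 27·(-775))/1196 = -1405/1196.

p = -1.93, q = -1.17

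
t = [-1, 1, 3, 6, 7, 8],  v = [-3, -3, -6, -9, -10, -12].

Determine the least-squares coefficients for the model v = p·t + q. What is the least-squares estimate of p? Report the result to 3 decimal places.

Normal-equation sums: Σt·t = 160, Σt = 24, Σ1 = 6.
Moment sums: Σt·v = -238, Σv = -43.
MᵀM·[p, q]ᵀ = Mᵀv becomes [[160, 24]; [24, 6]]·[p, q]ᵀ = [-238, -43]ᵀ.
Determinant 160·6 − 24² = 384.
p = ((-238)·6 − 24·(-43))/384 = -33/32; q = (160·(-43) − 24·(-238))/384 = -73/24.

p = -1.031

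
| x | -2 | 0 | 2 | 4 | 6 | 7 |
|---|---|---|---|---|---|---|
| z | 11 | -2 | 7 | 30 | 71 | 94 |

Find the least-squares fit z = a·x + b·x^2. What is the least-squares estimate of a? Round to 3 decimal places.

a = -0.860

Setting ∂/∂a … = 0 gives: 109·a + 623·b = 1196;  623·a + 3985·b = 7714.
(Σx·x = 109, Σx·x^2 = 623, Σx^2·x^2 = 3985, Σx·z = 1196, Σx^2·z = 7714.)
Determinant 109·3985 − 623² = 46236.
a = (1196·3985 − 623·7714)/46236 = -6627/7706; b = (109·7714 − 623·1196)/46236 = 15953/7706.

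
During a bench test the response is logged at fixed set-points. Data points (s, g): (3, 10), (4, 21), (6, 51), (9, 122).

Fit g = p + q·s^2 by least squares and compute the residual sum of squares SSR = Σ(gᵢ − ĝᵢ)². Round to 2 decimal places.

SSR = 0.81

Sums needed: Σ1 = 4, Σs^2 = 142, Σs^2·s^2 = 8194.
And Σg = 204, Σs^2·g = 12144.
Normal equations: [[4, 142]; [142, 8194]]·[p, q]ᵀ = [204, 12144]ᵀ.
Δ = 4·8194 − 142² = 12612.
p = (204·8194 − 142·12144)/12612 = -4406/1051; q = (4·12144 − 142·204)/12612 = 1634/1051.
Residuals: 210/1051, 333/1051, -817/1051, 274/1051; SSR = 854/1051.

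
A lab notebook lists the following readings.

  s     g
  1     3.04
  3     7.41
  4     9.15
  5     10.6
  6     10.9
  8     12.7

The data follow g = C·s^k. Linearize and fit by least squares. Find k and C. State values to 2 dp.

k = 0.70, C = 3.23

Taking logs, ln g = k·ln s + ln C, so regress ln g on ln s.
AᵀA = [[13.2535, 7.9655]; [7.9655, 6]], rhs = [18.6341, 12.6197]ᵀ  (here Σln s = 7.9655, Σ(ln s)² = 13.2535, Σln g = 12.6197, Σln s·ln g = 18.6341).
Slope k = (n·Σln s·ln g − Σln s·Σln g)/(n·Σ(ln s)² − (Σln s)²) = (6·18.6341 − 7.9655·12.6197)/16.0713 = 0.70200; ln C = (Σln g − k·Σln s)/n = 1.17130, so C = exp(1.17130) = 3.22619.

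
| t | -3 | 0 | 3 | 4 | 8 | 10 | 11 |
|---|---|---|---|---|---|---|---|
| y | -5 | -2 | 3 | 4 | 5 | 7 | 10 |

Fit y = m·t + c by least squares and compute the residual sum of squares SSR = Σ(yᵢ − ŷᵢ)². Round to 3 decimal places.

Compute the Gram sums: Σt·t = 319, Σt = 33, Σ1 = 7.
Right-hand side: Σt·y = 260, Σy = 22.
Determinant 319·7 − 33² = 1144.
m = (260·7 − 33·22)/1144 = 547/572; c = (319·22 − 33·260)/1144 = -71/52.
Residuals: -219/286, -33/52, 214/143, 881/572, -735/572, -685/572, 11/13; SSR = 2689/286.

SSR = 9.402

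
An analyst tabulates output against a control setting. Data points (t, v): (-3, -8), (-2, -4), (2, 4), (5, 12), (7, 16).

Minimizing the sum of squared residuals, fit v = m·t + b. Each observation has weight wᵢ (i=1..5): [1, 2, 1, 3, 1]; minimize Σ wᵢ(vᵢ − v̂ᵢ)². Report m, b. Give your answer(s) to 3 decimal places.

m = 2.342, b = 0.023

Forming XᵀWX = [[145, 17]; [17, 8]] and XᵀWv = [340, 40]ᵀ gives XᵀWX·[m, b]ᵀ = XᵀWv.
Determinant 145·8 − 17² = 871.
m = (340·8 − 17·40)/871 = 2040/871; b = (145·40 − 17·340)/871 = 20/871.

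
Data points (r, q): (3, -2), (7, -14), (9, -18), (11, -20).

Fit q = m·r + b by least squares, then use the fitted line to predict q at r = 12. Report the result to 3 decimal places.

q̂ = -23.914

Setting ∂/∂m … = 0 gives: 260·m + 30·b = -486;  30·m + 4·b = -54.
(Σr·r = 260, Σr = 30, Σ1 = 4, Σr·q = -486, Σq = -54.)
Δ = 260·4 − 30² = 140.
m = ((-486)·4 − 30·(-54))/140 = -81/35; b = (260·(-54) − 30·(-486))/140 = 27/7.
At r = 12: q̂ = (-81/35)·(12) + (27/7)·(1) = -837/35.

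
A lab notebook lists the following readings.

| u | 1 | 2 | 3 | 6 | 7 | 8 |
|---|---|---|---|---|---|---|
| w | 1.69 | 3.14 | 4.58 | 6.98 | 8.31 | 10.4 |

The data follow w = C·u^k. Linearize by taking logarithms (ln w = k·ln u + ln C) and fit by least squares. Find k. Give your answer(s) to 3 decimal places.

With ln wᵢ as the transformed response and ln uᵢ as the regressor:
XᵀX = [[13.0084, 7.6089]; [7.6089, 6]], rhs = [14.9364, 9.5930]ᵀ  (here Σln u = 7.6089, Σ(ln u)² = 13.0084, Σln w = 9.5930, Σln u·ln w = 14.9364).
Slope k = (n·Σln u·ln w − Σln u·Σln w)/(n·Σ(ln u)² − (Σln u)²) = (6·14.9364 − 7.6089·9.5930)/20.1558 = 0.82491; ln C = (Σln w − k·Σln u)/n = 0.55272.

k = 0.825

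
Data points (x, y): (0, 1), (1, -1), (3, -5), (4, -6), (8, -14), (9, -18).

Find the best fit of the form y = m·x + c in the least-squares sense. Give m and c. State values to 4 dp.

Sums needed: Σx·x = 171, Σx = 25, Σ1 = 6.
For Aᵀy: Σx·y = -314, Σy = -43.
So AᵀA·[m, c]ᵀ = Aᵀy: [[171, 25]; [25, 6]]·[m, c]ᵀ = [-314, -43]ᵀ.
Δ = 171·6 − 25² = 401.
m = ((-314)·6 − 25·(-43))/401 = -809/401; c = (171·(-43) − 25·(-314))/401 = 497/401.

m = -2.0175, c = 1.2394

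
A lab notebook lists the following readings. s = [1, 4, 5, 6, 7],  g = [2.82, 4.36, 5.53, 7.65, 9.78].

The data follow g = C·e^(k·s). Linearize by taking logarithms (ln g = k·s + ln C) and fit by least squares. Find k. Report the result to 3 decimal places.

k = 0.207

Linearized form: ln g = k·s + ln C. From the 5 transformed points,
Over the data: Σs = 23.0000, Σ(s)² = 127.0000, Σln g = 8.5344, Σs·ln g = 43.6482.
Normal system: [[127.0000, 23.0000]; [23.0000, 5]]·[k, ln C]ᵀ = [43.6482, 8.5344]ᵀ.
Solving (det = 106.0000): k = 0.20706, ln C = 0.75440.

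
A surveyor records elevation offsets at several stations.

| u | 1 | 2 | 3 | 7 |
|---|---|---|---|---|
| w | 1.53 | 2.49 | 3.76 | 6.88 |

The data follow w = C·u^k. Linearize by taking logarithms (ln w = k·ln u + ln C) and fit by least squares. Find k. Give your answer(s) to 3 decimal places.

With ln wᵢ as the transformed response and ln uᵢ as the regressor:
Σln u = 3.7377, Σ(ln u)² = 5.4740, Σln w = 4.5906, Σln u·ln w = 5.8403.
Normal system: [[5.4740, 3.7377]; [3.7377, 4]]·[k, ln C]ᵀ = [5.8403, 4.5906]ᵀ.
Δ = 5.4740·4 − (3.7377)² = 7.9257; k = (5.8403·4 − 3.7377·4.5906)/7.9257 = 0.78265, ln C = (5.4740·4.5906 − 3.7377·5.8403)/7.9257 = 0.41633.

k = 0.783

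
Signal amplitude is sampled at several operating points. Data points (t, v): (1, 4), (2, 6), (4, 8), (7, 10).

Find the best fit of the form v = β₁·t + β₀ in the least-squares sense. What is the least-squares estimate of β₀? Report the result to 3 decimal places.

β₀ = 3.667

With design matrix X, XᵀX = [[70, 14]; [14, 4]] and Xᵀv = [118, 28]ᵀ.
Eliminating β₀: 4·(row 1) − 14·(row 2) gives 84·β₁ = 4·118 − 14·28 = 80, so β₁ = 20/21.
Then β₀ = (28 − 14·(20/21))/4 = 11/3.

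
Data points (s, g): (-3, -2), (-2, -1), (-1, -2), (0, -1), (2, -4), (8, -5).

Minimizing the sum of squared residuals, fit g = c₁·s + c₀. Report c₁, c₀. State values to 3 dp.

c₁ = -0.353, c₀ = -2.265

Sums needed: Σs·s = 82, Σs = 4, Σ1 = 6.
Right-hand side: Σs·g = -38, Σg = -15.
Δ = 82·6 − 4² = 476.
c₁ = ((-38)·6 − 4·(-15))/476 = -6/17; c₀ = (82·(-15) − 4·(-38))/476 = -77/34.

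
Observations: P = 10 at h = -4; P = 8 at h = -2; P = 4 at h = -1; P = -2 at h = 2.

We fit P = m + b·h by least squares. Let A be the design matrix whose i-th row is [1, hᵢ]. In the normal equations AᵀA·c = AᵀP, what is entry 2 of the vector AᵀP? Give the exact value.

Entry 2 ↔ basis h, so (AᵀP)_{2} = Σᵢ (h)·Pᵢ = (-4)·(10) + (-2)·(8) + (-1)·(4) + (2)·(-2) = -64.

-64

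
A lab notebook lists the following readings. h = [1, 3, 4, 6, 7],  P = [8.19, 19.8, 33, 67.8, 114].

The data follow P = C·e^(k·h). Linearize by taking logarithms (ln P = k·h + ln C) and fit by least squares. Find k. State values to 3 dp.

k = 0.432

With ln Pᵢ as the transformed response and hᵢ as the regressor:
Σh = 21.0000, Σ(h)² = 111.0000, Σln P = 17.5379, Σh·ln P = 83.4988.
Equations: 111.0000·k + 21.0000·ln C = 83.4988;  21.0000·k + 5·ln C = 17.5379.
Solving (det = 114.0000): k = 0.43157, ln C = 1.69499.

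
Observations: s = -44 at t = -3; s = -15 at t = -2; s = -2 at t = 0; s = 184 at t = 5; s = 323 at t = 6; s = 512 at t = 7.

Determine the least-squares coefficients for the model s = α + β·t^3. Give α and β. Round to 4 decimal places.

Entries of MᵀM: Σ1 = 6, Σt^3 = 649, Σt^3·t^3 = 180723.
And Σs = 958, Σt^3·s = 269692.
So MᵀM·[α, β]ᵀ = Mᵀs: [[6, 649]; [649, 180723]]·[α, β]ᵀ = [958, 269692]ᵀ.
Eliminating β: 180723·(row 1) − 649·(row 2) gives 663137·α = 180723·958 − 649·269692 = -1897474, so α = -1897474/663137.
Then β = (269692 − 649·(-1897474/663137))/180723 = 996410/663137.

α = -2.8614, β = 1.5026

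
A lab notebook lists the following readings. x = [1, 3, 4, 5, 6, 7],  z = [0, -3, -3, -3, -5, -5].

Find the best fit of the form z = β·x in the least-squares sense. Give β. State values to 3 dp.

β = -0.743

The normal system AᵀA·[β]ᵀ = Aᵀz is [[136]]·[β]ᵀ = [-101]ᵀ.
Hence β = -101 / 136 ≈ -0.742647.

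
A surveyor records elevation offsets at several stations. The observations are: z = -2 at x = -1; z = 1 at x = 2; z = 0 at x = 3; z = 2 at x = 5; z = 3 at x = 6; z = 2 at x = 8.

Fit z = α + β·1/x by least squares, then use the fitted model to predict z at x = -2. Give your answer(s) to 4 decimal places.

With design matrix A, AᵀA = [[6, 13/40]; [13/40, 20801/14400]] and Aᵀz = [6, 73/20]ᵀ.
Determinant 6·(20801/14400) − (13/40)² = 8219/960.
α = (6·(20801/14400) − (13/40)·(73/20))/(8219/960) = 35908/41095; β = (6·(73/20) − (13/40)·6)/(8219/960) = 19152/8219.
At x = -2: ẑ = (35908/41095)·(1) + (19152/8219)·(-1/2) = -11972/41095.

ẑ = -0.2913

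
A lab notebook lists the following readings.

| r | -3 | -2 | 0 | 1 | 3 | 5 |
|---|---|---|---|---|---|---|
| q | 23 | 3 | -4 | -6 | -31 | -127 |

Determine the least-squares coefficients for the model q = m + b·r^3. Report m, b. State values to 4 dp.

m = -4.3409, b = -0.9827

Compute the Gram sums: Σ1 = 6, Σr^3 = 118, Σr^3·r^3 = 17148.
Right-hand side: Σq = -142, Σr^3·q = -17363.
Normal equations: [[6, 118]; [118, 17148]]·[m, b]ᵀ = [-142, -17363]ᵀ.
Determinant 6·17148 − 118² = 88964.
m = ((-142)·17148 − 118·(-17363))/88964 = -193091/44482; b = (6·(-17363) − 118·(-142))/88964 = -43711/44482.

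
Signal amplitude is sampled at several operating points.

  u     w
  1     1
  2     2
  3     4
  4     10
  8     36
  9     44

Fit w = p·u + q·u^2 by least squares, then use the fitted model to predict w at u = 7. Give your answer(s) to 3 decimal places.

ŵ = 27.148

Setting ∂/∂p … = 0 gives: 175·p + 1341·q = 741;  1341·p + 11011·q = 6073.
(Σu·u = 175, Σu·u^2 = 1341, Σu^2·u^2 = 11011, Σu·w = 741, Σu^2·w = 6073.)
Δ = 175·11011 − 1341² = 128644.
p = (741·11011 − 1341·6073)/128644 = 7629/64322; q = (175·6073 − 1341·741)/128644 = 34547/64322.
At u = 7: ŵ = (7629/64322)·(7) + (34547/64322)·(49) = 30107/1109.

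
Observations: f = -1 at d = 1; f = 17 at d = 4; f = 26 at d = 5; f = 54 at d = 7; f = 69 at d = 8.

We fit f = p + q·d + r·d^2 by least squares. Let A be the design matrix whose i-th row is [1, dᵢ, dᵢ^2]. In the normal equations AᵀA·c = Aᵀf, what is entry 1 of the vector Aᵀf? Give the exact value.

165

Entry 1 ↔ basis 1, so (Aᵀf)_{1} = Σᵢ fᵢ = (1)·(-1) + (1)·(17) + (1)·(26) + (1)·(54) + (1)·(69) = 165.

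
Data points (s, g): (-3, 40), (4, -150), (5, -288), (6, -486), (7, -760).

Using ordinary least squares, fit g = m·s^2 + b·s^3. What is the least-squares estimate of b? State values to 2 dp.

Setting ∂/∂m … = 0 gives: 4659·m + 28489·b = -63976;  28489·m + 184755·b = -412336.
(Σs^2·s^2 = 4659, Σs^2·s^3 = 28489, Σs^3·s^3 = 184755, Σs^2·g = -63976, Σs^3·g = -412336.)
Eliminating b: 184755·(row 1) − 28489·(row 2) gives 49150424·m = 184755·(-63976) − 28489·(-412336) = -72845576, so m = -9105697/6143803.
Then b = ((-412336) − 28489·(-9105697/6143803))/184755 = -12307645/6143803.

b = -2.00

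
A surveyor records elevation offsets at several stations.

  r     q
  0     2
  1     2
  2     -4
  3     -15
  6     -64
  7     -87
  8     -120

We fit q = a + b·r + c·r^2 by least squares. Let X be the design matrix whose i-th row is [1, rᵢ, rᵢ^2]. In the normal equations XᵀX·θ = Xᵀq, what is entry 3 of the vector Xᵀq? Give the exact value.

Entry 3 ↔ basis r^2, so (Xᵀq)_{3} = Σᵢ (r^2)·qᵢ = (0)·(2) + (1)·(2) + (4)·(-4) + (9)·(-15) + (36)·(-64) + (49)·(-87) + (64)·(-120) = -14396.

-14396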